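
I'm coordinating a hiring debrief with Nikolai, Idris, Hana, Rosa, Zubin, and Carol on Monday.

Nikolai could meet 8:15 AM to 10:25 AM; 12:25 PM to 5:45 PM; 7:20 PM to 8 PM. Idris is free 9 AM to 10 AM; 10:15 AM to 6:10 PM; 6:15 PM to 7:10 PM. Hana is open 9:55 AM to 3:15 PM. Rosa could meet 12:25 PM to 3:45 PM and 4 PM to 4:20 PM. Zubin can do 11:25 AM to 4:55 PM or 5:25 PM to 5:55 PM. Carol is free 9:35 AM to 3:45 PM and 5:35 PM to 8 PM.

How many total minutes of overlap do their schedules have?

170

Nikolai ∩ Idris: 09:00-10:00, 10:15-10:25, 12:25-17:45.
Nikolai ∩ Idris ∩ Hana: 09:55-10:00, 10:15-10:25, 12:25-15:15.
Nikolai ∩ Idris ∩ Hana ∩ Rosa: 12:25-15:15.
Nikolai ∩ Idris ∩ Hana ∩ Rosa ∩ Zubin: 12:25-15:15.
Nikolai ∩ Idris ∩ Hana ∩ Rosa ∩ Zubin ∩ Carol: 12:25-15:15.
Those are the intersection windows.
That's a single block of 170 minutes.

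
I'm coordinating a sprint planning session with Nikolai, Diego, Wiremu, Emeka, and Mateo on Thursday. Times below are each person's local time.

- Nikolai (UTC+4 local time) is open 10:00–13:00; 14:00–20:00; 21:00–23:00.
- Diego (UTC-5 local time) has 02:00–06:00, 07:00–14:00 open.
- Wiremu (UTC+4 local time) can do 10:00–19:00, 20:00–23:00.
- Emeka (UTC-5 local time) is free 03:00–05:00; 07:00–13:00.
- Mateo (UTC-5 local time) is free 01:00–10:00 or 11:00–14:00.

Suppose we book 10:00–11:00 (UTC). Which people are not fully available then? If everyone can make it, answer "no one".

Emeka

Nikolai in UTC: 06:00-09:00, 10:00-16:00, 17:00-19:00 (subtract 4h to convert from UTC+4).
Diego in UTC: 07:00-11:00, 12:00-19:00 (add 5h to convert from UTC-5).
Wiremu in UTC: 06:00-15:00, 16:00-19:00 (subtract 4h to convert from UTC+4).
Emeka in UTC: 08:00-10:00, 12:00-18:00 (add 5h to convert from UTC-5).
Mateo in UTC: 06:00-15:00, 16:00-19:00 (add 5h to convert from UTC-5).
Nikolai: free for 10:00-11:00. Diego: free for 10:00-11:00. Wiremu: free for 10:00-11:00. Emeka: not fully free for 10:00-11:00. Mateo: free for 10:00-11:00.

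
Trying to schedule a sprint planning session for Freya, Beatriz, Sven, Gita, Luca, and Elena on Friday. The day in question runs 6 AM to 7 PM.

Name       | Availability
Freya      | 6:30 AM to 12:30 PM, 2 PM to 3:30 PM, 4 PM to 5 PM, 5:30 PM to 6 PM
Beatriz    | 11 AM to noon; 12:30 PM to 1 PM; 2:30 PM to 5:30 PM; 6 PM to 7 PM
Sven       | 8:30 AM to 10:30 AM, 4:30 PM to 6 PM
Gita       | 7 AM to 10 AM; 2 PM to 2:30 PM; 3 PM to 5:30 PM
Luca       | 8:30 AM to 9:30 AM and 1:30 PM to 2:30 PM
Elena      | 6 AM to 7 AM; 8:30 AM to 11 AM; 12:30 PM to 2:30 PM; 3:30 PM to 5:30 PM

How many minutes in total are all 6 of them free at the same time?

0

Freya ∩ Beatriz: 11:00-12:00, 14:30-15:30, 16:00-17:00.
Freya ∩ Beatriz ∩ Sven: 16:30-17:00.
Freya ∩ Beatriz ∩ Sven ∩ Gita: 16:30-17:00.
Freya ∩ Beatriz ∩ Sven ∩ Gita ∩ Luca: ∅.
Freya ∩ Beatriz ∩ Sven ∩ Gita ∩ Luca ∩ Elena: ∅.
There is no time when everyone is free.
There is no common window, so the total is 0 minutes.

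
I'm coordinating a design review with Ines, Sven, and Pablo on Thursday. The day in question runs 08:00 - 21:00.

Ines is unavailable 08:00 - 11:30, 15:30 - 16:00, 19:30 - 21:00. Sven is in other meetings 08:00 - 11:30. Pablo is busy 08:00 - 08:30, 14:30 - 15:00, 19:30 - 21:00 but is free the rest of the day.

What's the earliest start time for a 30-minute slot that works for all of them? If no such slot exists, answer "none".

11:30

Ines free: 11:30-15:30, 16:00-19:30 (invert busy blocks within the working day).
Sven free: 11:30-21:00 (invert busy blocks within the working day).
Pablo free: 08:30-14:30, 15:00-19:30 (invert busy blocks within the working day).
Ines ∩ Sven: 11:30-15:30, 16:00-19:30.
Ines ∩ Sven ∩ Pablo: 11:30-14:30, 15:00-15:30, 16:00-19:30.
Those are the intersection windows.
The first common window of at least 30 minutes is 11:30-14:30, so the earliest start is 11:30.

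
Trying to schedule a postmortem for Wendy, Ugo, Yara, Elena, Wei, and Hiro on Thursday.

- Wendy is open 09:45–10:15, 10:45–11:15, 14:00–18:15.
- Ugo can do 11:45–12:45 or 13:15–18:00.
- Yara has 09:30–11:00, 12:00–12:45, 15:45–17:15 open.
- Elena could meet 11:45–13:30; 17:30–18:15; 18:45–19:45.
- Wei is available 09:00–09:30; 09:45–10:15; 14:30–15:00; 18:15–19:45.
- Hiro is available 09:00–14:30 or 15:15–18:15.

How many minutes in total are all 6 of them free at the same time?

Wendy ∩ Ugo: 14:00-18:00.
Wendy ∩ Ugo ∩ Yara: 15:45-17:15.
Wendy ∩ Ugo ∩ Yara ∩ Elena: ∅.
Wendy ∩ Ugo ∩ Yara ∩ Elena ∩ Wei: ∅.
Wendy ∩ Ugo ∩ Yara ∩ Elena ∩ Wei ∩ Hiro: ∅.
There is no time when everyone is free.
There is no common window, so the total is 0 minutes.

0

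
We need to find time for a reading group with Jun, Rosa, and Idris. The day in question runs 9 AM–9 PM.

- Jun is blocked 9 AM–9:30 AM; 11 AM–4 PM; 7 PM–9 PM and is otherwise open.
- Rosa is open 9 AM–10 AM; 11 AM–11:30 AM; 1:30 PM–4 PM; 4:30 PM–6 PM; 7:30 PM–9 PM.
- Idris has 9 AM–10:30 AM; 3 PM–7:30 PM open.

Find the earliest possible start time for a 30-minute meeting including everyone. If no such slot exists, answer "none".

Jun free: 09:30-11:00, 16:00-19:00 (invert busy blocks within the working day).
Rosa free: 09:00-10:00, 11:00-11:30, 13:30-16:00, 16:30-18:00, 19:30-21:00.
Idris free: 09:00-10:30, 15:00-19:30.
Jun ∩ Rosa: 09:30-10:00, 16:30-18:00.
Jun ∩ Rosa ∩ Idris: 09:30-10:00, 16:30-18:00.
Those are the intersection windows.
The first common window of at least 30 minutes is 09:30-10:00, so the earliest start is 09:30.

09:30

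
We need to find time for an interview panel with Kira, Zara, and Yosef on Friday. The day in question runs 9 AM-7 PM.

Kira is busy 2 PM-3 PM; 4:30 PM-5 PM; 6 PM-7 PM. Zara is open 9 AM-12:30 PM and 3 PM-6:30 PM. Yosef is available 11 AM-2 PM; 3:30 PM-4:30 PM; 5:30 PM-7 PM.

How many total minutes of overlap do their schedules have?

180

Kira free: 09:00-14:00, 15:00-16:30, 17:00-18:00 (invert busy blocks within the working day).
Zara free: 09:00-12:30, 15:00-18:30.
Yosef free: 11:00-14:00, 15:30-16:30, 17:30-19:00.
Kira ∩ Zara: 09:00-12:30, 15:00-16:30, 17:00-18:00.
Kira ∩ Zara ∩ Yosef: 11:00-12:30, 15:30-16:30, 17:30-18:00.
Summing the common windows: 90 + 60 + 30 = 180 minutes.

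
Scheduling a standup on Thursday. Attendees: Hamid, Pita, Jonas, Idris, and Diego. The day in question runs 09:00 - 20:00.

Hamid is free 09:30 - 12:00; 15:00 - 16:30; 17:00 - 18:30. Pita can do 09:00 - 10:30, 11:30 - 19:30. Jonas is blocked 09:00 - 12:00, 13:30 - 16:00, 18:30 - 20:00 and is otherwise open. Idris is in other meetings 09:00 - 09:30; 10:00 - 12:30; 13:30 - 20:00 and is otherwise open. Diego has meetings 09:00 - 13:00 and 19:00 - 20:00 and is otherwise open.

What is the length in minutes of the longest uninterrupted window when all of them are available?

0

Hamid free: 09:30-12:00, 15:00-16:30, 17:00-18:30.
Pita free: 09:00-10:30, 11:30-19:30.
Jonas free: 12:00-13:30, 16:00-18:30 (invert busy blocks within the working day).
Idris free: 09:30-10:00, 12:30-13:30 (invert busy blocks within the working day).
Diego free: 13:00-19:00 (invert busy blocks within the working day).
Hamid ∩ Pita: 09:30-10:30, 11:30-12:00, 15:00-16:30, 17:00-18:30.
Hamid ∩ Pita ∩ Jonas: 16:00-16:30, 17:00-18:30.
Hamid ∩ Pita ∩ Jonas ∩ Idris: ∅.
Hamid ∩ Pita ∩ Jonas ∩ Idris ∩ Diego: ∅.
There is no time when everyone is free.
No common window exists, so the longest block is 0 minutes.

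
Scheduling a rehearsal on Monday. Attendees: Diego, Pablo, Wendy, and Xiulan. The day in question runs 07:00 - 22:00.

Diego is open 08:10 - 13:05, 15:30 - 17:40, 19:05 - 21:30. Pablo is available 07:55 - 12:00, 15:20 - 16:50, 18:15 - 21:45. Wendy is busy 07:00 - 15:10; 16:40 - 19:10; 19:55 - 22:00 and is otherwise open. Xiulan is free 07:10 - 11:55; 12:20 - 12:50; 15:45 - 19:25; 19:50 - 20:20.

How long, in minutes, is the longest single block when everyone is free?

Diego free: 08:10-13:05, 15:30-17:40, 19:05-21:30.
Pablo free: 07:55-12:00, 15:20-16:50, 18:15-21:45.
Wendy free: 15:10-16:40, 19:10-19:55 (invert busy blocks within the working day).
Xiulan free: 07:10-11:55, 12:20-12:50, 15:45-19:25, 19:50-20:20.
Diego ∩ Pablo: 08:10-12:00, 15:30-16:50, 19:05-21:30.
Diego ∩ Pablo ∩ Wendy: 15:30-16:40, 19:10-19:55.
Diego ∩ Pablo ∩ Wendy ∩ Xiulan: 15:45-16:40, 19:10-19:25, 19:50-19:55.
The longest is 15:45-16:40 at 55 minutes.

55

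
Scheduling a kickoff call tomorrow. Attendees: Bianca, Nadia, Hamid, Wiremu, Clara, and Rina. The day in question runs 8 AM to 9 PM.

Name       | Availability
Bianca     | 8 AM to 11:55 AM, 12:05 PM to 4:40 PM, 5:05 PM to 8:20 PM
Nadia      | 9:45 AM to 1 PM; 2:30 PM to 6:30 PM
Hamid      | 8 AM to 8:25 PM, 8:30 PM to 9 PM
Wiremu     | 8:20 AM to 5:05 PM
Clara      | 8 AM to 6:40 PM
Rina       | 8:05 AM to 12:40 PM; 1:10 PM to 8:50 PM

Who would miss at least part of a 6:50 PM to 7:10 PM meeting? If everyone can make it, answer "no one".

Bianca: free for 18:50-19:10. Nadia: not fully free for 18:50-19:10. Hamid: free for 18:50-19:10. Wiremu: not fully free for 18:50-19:10. Clara: not fully free for 18:50-19:10. Rina: free for 18:50-19:10.

Clara, Nadia, Wiremu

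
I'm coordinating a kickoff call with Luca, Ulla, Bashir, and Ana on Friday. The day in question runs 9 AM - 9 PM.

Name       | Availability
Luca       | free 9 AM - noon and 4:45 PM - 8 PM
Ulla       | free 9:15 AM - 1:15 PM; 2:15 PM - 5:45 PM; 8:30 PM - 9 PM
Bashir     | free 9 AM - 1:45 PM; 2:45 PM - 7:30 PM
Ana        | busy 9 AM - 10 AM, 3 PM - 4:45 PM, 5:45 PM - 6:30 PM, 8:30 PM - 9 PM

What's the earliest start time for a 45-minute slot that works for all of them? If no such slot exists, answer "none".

10:00

Luca free: 09:00-12:00, 16:45-20:00.
Ulla free: 09:15-13:15, 14:15-17:45, 20:30-21:00.
Bashir free: 09:00-13:45, 14:45-19:30.
Ana free: 10:00-15:00, 16:45-17:45, 18:30-20:30 (invert busy blocks within the working day).
Luca ∩ Ulla: 09:15-12:00, 16:45-17:45.
Luca ∩ Ulla ∩ Bashir: 09:15-12:00, 16:45-17:45.
Luca ∩ Ulla ∩ Bashir ∩ Ana: 10:00-12:00, 16:45-17:45.
So the common availability across everyone is 10:00-12:00, 16:45-17:45.
The first common window of at least 45 minutes is 10:00-12:00, so the earliest start is 10:00.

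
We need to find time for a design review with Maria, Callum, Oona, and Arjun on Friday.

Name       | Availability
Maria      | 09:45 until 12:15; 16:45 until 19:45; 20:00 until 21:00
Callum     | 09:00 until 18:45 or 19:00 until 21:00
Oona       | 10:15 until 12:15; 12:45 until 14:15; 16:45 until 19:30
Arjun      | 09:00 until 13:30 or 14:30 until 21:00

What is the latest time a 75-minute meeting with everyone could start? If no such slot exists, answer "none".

17:30

Maria ∩ Callum: 09:45-12:15, 16:45-18:45, 19:00-19:45, 20:00-21:00.
Maria ∩ Callum ∩ Oona: 10:15-12:15, 16:45-18:45, 19:00-19:30.
Maria ∩ Callum ∩ Oona ∩ Arjun: 10:15-12:15, 16:45-18:45, 19:00-19:30.
The last common window of at least 75 minutes is 16:45-18:45; a 75-minute meeting can start as late as 17:30 and still end by 18:45.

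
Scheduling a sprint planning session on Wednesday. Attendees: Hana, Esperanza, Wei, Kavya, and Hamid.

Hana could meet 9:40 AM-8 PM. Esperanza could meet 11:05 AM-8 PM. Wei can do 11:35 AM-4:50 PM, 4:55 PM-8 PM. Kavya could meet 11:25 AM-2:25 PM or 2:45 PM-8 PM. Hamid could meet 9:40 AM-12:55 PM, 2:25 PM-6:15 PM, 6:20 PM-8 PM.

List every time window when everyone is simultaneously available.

11:35-12:55, 14:45-16:50, 16:55-18:15, 18:20-20:00

Hana ∩ Esperanza: 11:05-20:00.
Hana ∩ Esperanza ∩ Wei: 11:35-16:50, 16:55-20:00.
Hana ∩ Esperanza ∩ Wei ∩ Kavya: 11:35-14:25, 14:45-16:50, 16:55-20:00.
Hana ∩ Esperanza ∩ Wei ∩ Kavya ∩ Hamid: 11:35-12:55, 14:45-16:50, 16:55-18:15, 18:20-20:00.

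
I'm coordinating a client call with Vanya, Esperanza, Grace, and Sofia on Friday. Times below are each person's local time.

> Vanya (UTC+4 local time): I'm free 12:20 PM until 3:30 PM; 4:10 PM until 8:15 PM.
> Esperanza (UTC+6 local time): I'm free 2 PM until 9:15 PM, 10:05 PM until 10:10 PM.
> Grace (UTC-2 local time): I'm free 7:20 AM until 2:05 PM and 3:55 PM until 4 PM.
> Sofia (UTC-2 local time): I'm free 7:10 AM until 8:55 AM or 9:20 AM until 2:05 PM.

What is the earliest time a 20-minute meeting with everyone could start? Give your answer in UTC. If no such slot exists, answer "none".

Vanya in UTC: 08:20-11:30, 12:10-16:15 (subtract 4h to convert from UTC+4).
Esperanza in UTC: 08:00-15:15, 16:05-16:10 (subtract 6h to convert from UTC+6).
Grace in UTC: 09:20-16:05, 17:55-18:00 (add 2h to convert from UTC-2).
Sofia in UTC: 09:10-10:55, 11:20-16:05 (add 2h to convert from UTC-2).
Vanya ∩ Esperanza: 08:20-11:30, 12:10-15:15, 16:05-16:10.
Vanya ∩ Esperanza ∩ Grace: 09:20-11:30, 12:10-15:15.
Vanya ∩ Esperanza ∩ Grace ∩ Sofia: 09:20-10:55, 11:20-11:30, 12:10-15:15.
The first common window of at least 20 minutes is 09:20-10:55, so the earliest start is 09:20.

09:20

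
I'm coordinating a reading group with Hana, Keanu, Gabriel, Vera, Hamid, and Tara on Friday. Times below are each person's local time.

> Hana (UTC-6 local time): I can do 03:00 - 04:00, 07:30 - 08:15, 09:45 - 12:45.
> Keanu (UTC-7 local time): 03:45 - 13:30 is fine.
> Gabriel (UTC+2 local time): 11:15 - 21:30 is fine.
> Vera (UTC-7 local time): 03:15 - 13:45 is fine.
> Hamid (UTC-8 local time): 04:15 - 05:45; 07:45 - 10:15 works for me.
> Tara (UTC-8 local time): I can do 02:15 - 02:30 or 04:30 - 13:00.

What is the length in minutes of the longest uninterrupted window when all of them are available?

Hana in UTC: 09:00-10:00, 13:30-14:15, 15:45-18:45 (add 6h to convert from UTC-6).
Keanu in UTC: 10:45-20:30 (add 7h to convert from UTC-7).
Gabriel in UTC: 09:15-19:30 (subtract 2h to convert from UTC+2).
Vera in UTC: 10:15-20:45 (add 7h to convert from UTC-7).
Hamid in UTC: 12:15-13:45, 15:45-18:15 (add 8h to convert from UTC-8).
Tara in UTC: 10:15-10:30, 12:30-21:00 (add 8h to convert from UTC-8).
Hana ∩ Keanu: 13:30-14:15, 15:45-18:45.
Hana ∩ Keanu ∩ Gabriel: 13:30-14:15, 15:45-18:45.
Hana ∩ Keanu ∩ Gabriel ∩ Vera: 13:30-14:15, 15:45-18:45.
Hana ∩ Keanu ∩ Gabriel ∩ Vera ∩ Hamid: 13:30-13:45, 15:45-18:15.
Hana ∩ Keanu ∩ Gabriel ∩ Vera ∩ Hamid ∩ Tara: 13:30-13:45, 15:45-18:15.
The longest is 15:45-18:15 at 150 minutes.

150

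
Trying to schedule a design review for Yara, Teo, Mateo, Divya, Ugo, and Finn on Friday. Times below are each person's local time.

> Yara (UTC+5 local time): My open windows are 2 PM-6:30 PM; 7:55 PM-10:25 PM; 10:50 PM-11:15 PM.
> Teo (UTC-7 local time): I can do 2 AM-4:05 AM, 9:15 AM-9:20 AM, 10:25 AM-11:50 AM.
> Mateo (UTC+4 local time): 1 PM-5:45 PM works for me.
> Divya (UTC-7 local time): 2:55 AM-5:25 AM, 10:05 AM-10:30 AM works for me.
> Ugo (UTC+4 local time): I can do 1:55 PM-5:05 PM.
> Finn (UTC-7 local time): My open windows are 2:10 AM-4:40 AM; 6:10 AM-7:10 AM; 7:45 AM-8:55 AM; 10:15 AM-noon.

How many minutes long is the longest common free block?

Yara in UTC: 09:00-13:30, 14:55-17:25, 17:50-18:15 (subtract 5h to convert from UTC+5).
Teo in UTC: 09:00-11:05, 16:15-16:20, 17:25-18:50 (add 7h to convert from UTC-7).
Mateo in UTC: 09:00-13:45 (subtract 4h to convert from UTC+4).
Divya in UTC: 09:55-12:25, 17:05-17:30 (add 7h to convert from UTC-7).
Ugo in UTC: 09:55-13:05 (subtract 4h to convert from UTC+4).
Finn in UTC: 09:10-11:40, 13:10-14:10, 14:45-15:55, 17:15-19:00 (add 7h to convert from UTC-7).
Yara ∩ Teo: 09:00-11:05, 16:15-16:20, 17:50-18:15.
Yara ∩ Teo ∩ Mateo: 09:00-11:05.
Yara ∩ Teo ∩ Mateo ∩ Divya: 09:55-11:05.
Yara ∩ Teo ∩ Mateo ∩ Divya ∩ Ugo: 09:55-11:05.
Yara ∩ Teo ∩ Mateo ∩ Divya ∩ Ugo ∩ Finn: 09:55-11:05.
So the common availability across everyone is 09:55-11:05.
The longest is 09:55-11:05 at 70 minutes.

70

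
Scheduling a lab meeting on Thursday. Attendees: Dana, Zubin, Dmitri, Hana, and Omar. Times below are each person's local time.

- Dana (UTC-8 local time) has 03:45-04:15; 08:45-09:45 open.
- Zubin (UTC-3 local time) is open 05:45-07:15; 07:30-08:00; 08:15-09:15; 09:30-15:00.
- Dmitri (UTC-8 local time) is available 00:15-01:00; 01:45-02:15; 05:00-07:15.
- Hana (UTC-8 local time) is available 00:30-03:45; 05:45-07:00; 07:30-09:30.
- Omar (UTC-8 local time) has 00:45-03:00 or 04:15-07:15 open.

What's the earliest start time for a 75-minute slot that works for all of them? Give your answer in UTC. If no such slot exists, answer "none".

Dana in UTC: 11:45-12:15, 16:45-17:45 (add 8h to convert from UTC-8).
Zubin in UTC: 08:45-10:15, 10:30-11:00, 11:15-12:15, 12:30-18:00 (add 3h to convert from UTC-3).
Dmitri in UTC: 08:15-09:00, 09:45-10:15, 13:00-15:15 (add 8h to convert from UTC-8).
Hana in UTC: 08:30-11:45, 13:45-15:00, 15:30-17:30 (add 8h to convert from UTC-8).
Omar in UTC: 08:45-11:00, 12:15-15:15 (add 8h to convert from UTC-8).
Dana ∩ Zubin: 11:45-12:15, 16:45-17:45.
Dana ∩ Zubin ∩ Dmitri: ∅.
Dana ∩ Zubin ∩ Dmitri ∩ Hana: ∅.
Dana ∩ Zubin ∩ Dmitri ∩ Hana ∩ Omar: ∅.
There is no time when everyone is free.
No common window is at least 75 minutes long.

none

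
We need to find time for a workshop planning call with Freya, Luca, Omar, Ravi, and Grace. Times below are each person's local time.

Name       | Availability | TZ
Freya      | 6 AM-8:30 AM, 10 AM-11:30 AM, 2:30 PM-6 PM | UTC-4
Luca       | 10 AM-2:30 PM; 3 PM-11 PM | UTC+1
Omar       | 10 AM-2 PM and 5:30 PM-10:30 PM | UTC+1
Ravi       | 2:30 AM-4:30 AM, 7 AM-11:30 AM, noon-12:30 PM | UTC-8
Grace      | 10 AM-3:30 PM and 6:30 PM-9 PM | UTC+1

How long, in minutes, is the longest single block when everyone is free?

120

Freya in UTC: 10:00-12:30, 14:00-15:30, 18:30-22:00 (add 4h to convert from UTC-4).
Luca in UTC: 09:00-13:30, 14:00-22:00 (subtract 1h to convert from UTC+1).
Omar in UTC: 09:00-13:00, 16:30-21:30 (subtract 1h to convert from UTC+1).
Ravi in UTC: 10:30-12:30, 15:00-19:30, 20:00-20:30 (add 8h to convert from UTC-8).
Grace in UTC: 09:00-14:30, 17:30-20:00 (subtract 1h to convert from UTC+1).
Freya ∩ Luca: 10:00-12:30, 14:00-15:30, 18:30-22:00.
Freya ∩ Luca ∩ Omar: 10:00-12:30, 18:30-21:30.
Freya ∩ Luca ∩ Omar ∩ Ravi: 10:30-12:30, 18:30-19:30, 20:00-20:30.
Freya ∩ Luca ∩ Omar ∩ Ravi ∩ Grace: 10:30-12:30, 18:30-19:30.
Those are the intersection windows.
The longest is 10:30-12:30 at 120 minutes.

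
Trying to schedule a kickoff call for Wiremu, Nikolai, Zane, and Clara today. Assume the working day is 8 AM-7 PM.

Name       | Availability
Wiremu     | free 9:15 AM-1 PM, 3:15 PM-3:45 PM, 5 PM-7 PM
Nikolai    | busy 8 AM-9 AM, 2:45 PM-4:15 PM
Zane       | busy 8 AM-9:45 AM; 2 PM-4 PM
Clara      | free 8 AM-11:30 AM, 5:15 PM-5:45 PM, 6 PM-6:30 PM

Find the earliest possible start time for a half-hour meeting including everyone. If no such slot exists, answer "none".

09:45

Wiremu free: 09:15-13:00, 15:15-15:45, 17:00-19:00.
Nikolai free: 09:00-14:45, 16:15-19:00 (invert busy blocks within the working day).
Zane free: 09:45-14:00, 16:00-19:00 (invert busy blocks within the working day).
Clara free: 08:00-11:30, 17:15-17:45, 18:00-18:30.
Wiremu ∩ Nikolai: 09:15-13:00, 17:00-19:00.
Wiremu ∩ Nikolai ∩ Zane: 09:45-13:00, 17:00-19:00.
Wiremu ∩ Nikolai ∩ Zane ∩ Clara: 09:45-11:30, 17:15-17:45, 18:00-18:30.
The first common window of at least 30 minutes is 09:45-11:30, so the earliest start is 09:45.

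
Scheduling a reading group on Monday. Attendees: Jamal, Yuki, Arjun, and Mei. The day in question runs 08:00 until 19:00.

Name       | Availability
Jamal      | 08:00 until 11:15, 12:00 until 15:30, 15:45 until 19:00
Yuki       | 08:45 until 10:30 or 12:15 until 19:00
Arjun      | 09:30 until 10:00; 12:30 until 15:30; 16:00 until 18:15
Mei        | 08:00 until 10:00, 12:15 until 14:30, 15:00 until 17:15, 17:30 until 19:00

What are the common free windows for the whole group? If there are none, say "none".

Jamal ∩ Yuki: 08:45-10:30, 12:15-15:30, 15:45-19:00.
Jamal ∩ Yuki ∩ Arjun: 09:30-10:00, 12:30-15:30, 16:00-18:15.
Jamal ∩ Yuki ∩ Arjun ∩ Mei: 09:30-10:00, 12:30-14:30, 15:00-15:30, 16:00-17:15, 17:30-18:15.

09:30-10:00, 12:30-14:30, 15:00-15:30, 16:00-17:15, 17:30-18:15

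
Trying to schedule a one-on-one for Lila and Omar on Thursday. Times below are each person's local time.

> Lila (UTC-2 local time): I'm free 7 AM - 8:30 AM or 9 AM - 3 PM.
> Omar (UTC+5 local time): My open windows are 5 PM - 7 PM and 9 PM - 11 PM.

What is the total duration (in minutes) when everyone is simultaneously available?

180

Lila in UTC: 09:00-10:30, 11:00-17:00 (add 2h to convert from UTC-2).
Omar in UTC: 12:00-14:00, 16:00-18:00 (subtract 5h to convert from UTC+5).
Lila ∩ Omar: 12:00-14:00, 16:00-17:00.
Summing the common windows: 120 + 60 = 180 minutes.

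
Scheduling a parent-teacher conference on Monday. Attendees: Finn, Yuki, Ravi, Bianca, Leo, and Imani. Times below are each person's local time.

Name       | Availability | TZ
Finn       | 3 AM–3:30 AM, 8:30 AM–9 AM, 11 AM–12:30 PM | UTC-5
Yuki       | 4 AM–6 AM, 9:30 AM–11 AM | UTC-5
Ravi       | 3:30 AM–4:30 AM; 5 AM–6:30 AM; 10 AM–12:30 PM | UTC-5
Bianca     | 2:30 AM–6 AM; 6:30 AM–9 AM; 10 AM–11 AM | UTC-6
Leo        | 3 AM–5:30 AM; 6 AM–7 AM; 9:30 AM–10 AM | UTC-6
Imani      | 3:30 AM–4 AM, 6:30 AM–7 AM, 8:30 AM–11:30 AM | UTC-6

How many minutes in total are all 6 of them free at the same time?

Finn in UTC: 08:00-08:30, 13:30-14:00, 16:00-17:30 (add 5h to convert from UTC-5).
Yuki in UTC: 09:00-11:00, 14:30-16:00 (add 5h to convert from UTC-5).
Ravi in UTC: 08:30-09:30, 10:00-11:30, 15:00-17:30 (add 5h to convert from UTC-5).
Bianca in UTC: 08:30-12:00, 12:30-15:00, 16:00-17:00 (add 6h to convert from UTC-6).
Leo in UTC: 09:00-11:30, 12:00-13:00, 15:30-16:00 (add 6h to convert from UTC-6).
Imani in UTC: 09:30-10:00, 12:30-13:00, 14:30-17:30 (add 6h to convert from UTC-6).
Finn ∩ Yuki: ∅.
Finn ∩ Yuki ∩ Ravi: ∅.
Finn ∩ Yuki ∩ Ravi ∩ Bianca: ∅.
Finn ∩ Yuki ∩ Ravi ∩ Bianca ∩ Leo: ∅.
Finn ∩ Yuki ∩ Ravi ∩ Bianca ∩ Leo ∩ Imani: ∅.
There is no time when everyone is free.
There is no common window, so the total is 0 minutes.

0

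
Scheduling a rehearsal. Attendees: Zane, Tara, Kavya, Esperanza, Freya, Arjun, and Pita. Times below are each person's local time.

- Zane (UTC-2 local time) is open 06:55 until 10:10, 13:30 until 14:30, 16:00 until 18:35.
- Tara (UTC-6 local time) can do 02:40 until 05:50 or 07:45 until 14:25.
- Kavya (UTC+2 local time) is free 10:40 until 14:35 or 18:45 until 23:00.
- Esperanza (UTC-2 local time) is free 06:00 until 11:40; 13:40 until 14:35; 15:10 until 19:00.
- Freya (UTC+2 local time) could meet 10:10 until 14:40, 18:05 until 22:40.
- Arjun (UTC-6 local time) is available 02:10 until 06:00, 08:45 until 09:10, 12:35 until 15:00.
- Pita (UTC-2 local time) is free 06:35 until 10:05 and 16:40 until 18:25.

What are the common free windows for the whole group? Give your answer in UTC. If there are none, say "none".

08:55-11:50, 18:40-20:25

Zane in UTC: 08:55-12:10, 15:30-16:30, 18:00-20:35 (add 2h to convert from UTC-2).
Tara in UTC: 08:40-11:50, 13:45-20:25 (add 6h to convert from UTC-6).
Kavya in UTC: 08:40-12:35, 16:45-21:00 (subtract 2h to convert from UTC+2).
Esperanza in UTC: 08:00-13:40, 15:40-16:35, 17:10-21:00 (add 2h to convert from UTC-2).
Freya in UTC: 08:10-12:40, 16:05-20:40 (subtract 2h to convert from UTC+2).
Arjun in UTC: 08:10-12:00, 14:45-15:10, 18:35-21:00 (add 6h to convert from UTC-6).
Pita in UTC: 08:35-12:05, 18:40-20:25 (add 2h to convert from UTC-2).
Zane ∩ Tara: 08:55-11:50, 15:30-16:30, 18:00-20:25.
Zane ∩ Tara ∩ Kavya: 08:55-11:50, 18:00-20:25.
Zane ∩ Tara ∩ Kavya ∩ Esperanza: 08:55-11:50, 18:00-20:25.
Zane ∩ Tara ∩ Kavya ∩ Esperanza ∩ Freya: 08:55-11:50, 18:00-20:25.
Zane ∩ Tara ∩ Kavya ∩ Esperanza ∩ Freya ∩ Arjun: 08:55-11:50, 18:35-20:25.
Zane ∩ Tara ∩ Kavya ∩ Esperanza ∩ Freya ∩ Arjun ∩ Pita: 08:55-11:50, 18:40-20:25.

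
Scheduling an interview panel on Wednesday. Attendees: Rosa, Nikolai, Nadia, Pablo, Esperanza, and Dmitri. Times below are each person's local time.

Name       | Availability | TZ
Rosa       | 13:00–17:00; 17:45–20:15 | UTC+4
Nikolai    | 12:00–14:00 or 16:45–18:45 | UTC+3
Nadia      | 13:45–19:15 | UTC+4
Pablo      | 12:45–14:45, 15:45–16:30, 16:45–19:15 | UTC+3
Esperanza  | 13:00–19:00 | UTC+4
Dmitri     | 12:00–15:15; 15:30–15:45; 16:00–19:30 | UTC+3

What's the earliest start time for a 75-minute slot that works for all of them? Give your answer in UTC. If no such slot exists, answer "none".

09:45

Rosa in UTC: 09:00-13:00, 13:45-16:15 (subtract 4h to convert from UTC+4).
Nikolai in UTC: 09:00-11:00, 13:45-15:45 (subtract 3h to convert from UTC+3).
Nadia in UTC: 09:45-15:15 (subtract 4h to convert from UTC+4).
Pablo in UTC: 09:45-11:45, 12:45-13:30, 13:45-16:15 (subtract 3h to convert from UTC+3).
Esperanza in UTC: 09:00-15:00 (subtract 4h to convert from UTC+4).
Dmitri in UTC: 09:00-12:15, 12:30-12:45, 13:00-16:30 (subtract 3h to convert from UTC+3).
Rosa ∩ Nikolai: 09:00-11:00, 13:45-15:45.
Rosa ∩ Nikolai ∩ Nadia: 09:45-11:00, 13:45-15:15.
Rosa ∩ Nikolai ∩ Nadia ∩ Pablo: 09:45-11:00, 13:45-15:15.
Rosa ∩ Nikolai ∩ Nadia ∩ Pablo ∩ Esperanza: 09:45-11:00, 13:45-15:00.
Rosa ∩ Nikolai ∩ Nadia ∩ Pablo ∩ Esperanza ∩ Dmitri: 09:45-11:00, 13:45-15:00.
The first common window of at least 75 minutes is 09:45-11:00, so the earliest start is 09:45.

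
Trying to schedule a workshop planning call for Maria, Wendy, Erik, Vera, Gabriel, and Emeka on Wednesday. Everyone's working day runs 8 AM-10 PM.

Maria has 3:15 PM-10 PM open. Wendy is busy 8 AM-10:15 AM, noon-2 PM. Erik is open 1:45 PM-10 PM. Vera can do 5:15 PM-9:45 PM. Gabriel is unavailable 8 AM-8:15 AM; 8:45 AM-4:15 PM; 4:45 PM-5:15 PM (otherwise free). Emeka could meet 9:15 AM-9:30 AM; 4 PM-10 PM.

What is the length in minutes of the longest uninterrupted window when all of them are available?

Maria free: 15:15-22:00.
Wendy free: 10:15-12:00, 14:00-22:00 (invert busy blocks within the working day).
Erik free: 13:45-22:00.
Vera free: 17:15-21:45.
Gabriel free: 08:15-08:45, 16:15-16:45, 17:15-22:00 (invert busy blocks within the working day).
Emeka free: 09:15-09:30, 16:00-22:00.
Maria ∩ Wendy: 15:15-22:00.
Maria ∩ Wendy ∩ Erik: 15:15-22:00.
Maria ∩ Wendy ∩ Erik ∩ Vera: 17:15-21:45.
Maria ∩ Wendy ∩ Erik ∩ Vera ∩ Gabriel: 17:15-21:45.
Maria ∩ Wendy ∩ Erik ∩ Vera ∩ Gabriel ∩ Emeka: 17:15-21:45.
So the common availability across everyone is 17:15-21:45.
The longest is 17:15-21:45 at 270 minutes.

270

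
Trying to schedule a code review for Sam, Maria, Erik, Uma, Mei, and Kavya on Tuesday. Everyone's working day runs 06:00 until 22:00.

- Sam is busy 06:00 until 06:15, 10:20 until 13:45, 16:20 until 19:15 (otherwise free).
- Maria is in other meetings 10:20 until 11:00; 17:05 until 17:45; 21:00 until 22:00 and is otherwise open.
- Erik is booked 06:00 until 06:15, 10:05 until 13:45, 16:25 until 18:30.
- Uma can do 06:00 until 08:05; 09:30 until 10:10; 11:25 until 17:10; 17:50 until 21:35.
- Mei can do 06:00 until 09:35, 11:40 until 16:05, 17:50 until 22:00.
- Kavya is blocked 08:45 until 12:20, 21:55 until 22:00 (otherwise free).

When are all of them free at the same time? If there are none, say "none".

Sam free: 06:15-10:20, 13:45-16:20, 19:15-22:00 (invert busy blocks within the working day).
Maria free: 06:00-10:20, 11:00-17:05, 17:45-21:00 (invert busy blocks within the working day).
Erik free: 06:15-10:05, 13:45-16:25, 18:30-22:00 (invert busy blocks within the working day).
Uma free: 06:00-08:05, 09:30-10:10, 11:25-17:10, 17:50-21:35.
Mei free: 06:00-09:35, 11:40-16:05, 17:50-22:00.
Kavya free: 06:00-08:45, 12:20-21:55 (invert busy blocks within the working day).
Sam ∩ Maria: 06:15-10:20, 13:45-16:20, 19:15-21:00.
Sam ∩ Maria ∩ Erik: 06:15-10:05, 13:45-16:20, 19:15-21:00.
Sam ∩ Maria ∩ Erik ∩ Uma: 06:15-08:05, 09:30-10:05, 13:45-16:20, 19:15-21:00.
Sam ∩ Maria ∩ Erik ∩ Uma ∩ Mei: 06:15-08:05, 09:30-09:35, 13:45-16:05, 19:15-21:00.
Sam ∩ Maria ∩ Erik ∩ Uma ∩ Mei ∩ Kavya: 06:15-08:05, 13:45-16:05, 19:15-21:00.

06:15-08:05, 13:45-16:05, 19:15-21:00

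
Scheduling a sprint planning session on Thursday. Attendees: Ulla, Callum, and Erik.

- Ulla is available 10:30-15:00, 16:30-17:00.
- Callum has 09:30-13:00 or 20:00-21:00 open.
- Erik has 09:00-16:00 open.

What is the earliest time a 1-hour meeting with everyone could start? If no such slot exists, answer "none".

Ulla ∩ Callum: 10:30-13:00.
Ulla ∩ Callum ∩ Erik: 10:30-13:00.
Those are the intersection windows.
The first common window of at least 60 minutes is 10:30-13:00, so the earliest start is 10:30.

10:30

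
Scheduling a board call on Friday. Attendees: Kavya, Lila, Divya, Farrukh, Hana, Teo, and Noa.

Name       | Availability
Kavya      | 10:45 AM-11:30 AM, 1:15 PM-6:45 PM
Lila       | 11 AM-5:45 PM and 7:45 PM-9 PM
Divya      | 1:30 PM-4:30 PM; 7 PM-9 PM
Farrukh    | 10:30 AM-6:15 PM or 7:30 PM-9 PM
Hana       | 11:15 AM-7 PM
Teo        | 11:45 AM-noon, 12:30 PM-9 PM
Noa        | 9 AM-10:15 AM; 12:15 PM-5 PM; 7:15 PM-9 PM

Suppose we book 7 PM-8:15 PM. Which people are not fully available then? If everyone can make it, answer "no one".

Farrukh, Hana, Kavya, Lila, Noa

Kavya: not fully free for 19:00-20:15. Lila: not fully free for 19:00-20:15. Divya: free for 19:00-20:15. Farrukh: not fully free for 19:00-20:15. Hana: not fully free for 19:00-20:15. Teo: free for 19:00-20:15. Noa: not fully free for 19:00-20:15.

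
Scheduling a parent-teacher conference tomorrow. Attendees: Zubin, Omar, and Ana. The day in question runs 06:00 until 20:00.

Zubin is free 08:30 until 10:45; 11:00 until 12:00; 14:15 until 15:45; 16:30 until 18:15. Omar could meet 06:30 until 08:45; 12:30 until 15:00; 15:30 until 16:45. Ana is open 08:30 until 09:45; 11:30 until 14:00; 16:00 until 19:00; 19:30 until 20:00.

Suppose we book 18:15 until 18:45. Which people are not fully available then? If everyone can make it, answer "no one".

Omar, Zubin

Zubin: not fully free for 18:15-18:45. Omar: not fully free for 18:15-18:45. Ana: free for 18:15-18:45.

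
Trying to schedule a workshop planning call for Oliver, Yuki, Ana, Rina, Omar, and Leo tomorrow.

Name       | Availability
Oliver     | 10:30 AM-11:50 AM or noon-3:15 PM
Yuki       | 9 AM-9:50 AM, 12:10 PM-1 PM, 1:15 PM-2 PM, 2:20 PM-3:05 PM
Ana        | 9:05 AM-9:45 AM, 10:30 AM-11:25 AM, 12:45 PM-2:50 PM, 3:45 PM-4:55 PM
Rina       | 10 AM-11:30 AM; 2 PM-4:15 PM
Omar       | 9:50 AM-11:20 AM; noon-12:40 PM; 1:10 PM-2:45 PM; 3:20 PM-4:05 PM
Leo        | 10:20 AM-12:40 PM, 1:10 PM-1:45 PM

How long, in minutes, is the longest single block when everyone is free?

Oliver ∩ Yuki: 12:10-13:00, 13:15-14:00, 14:20-15:05.
Oliver ∩ Yuki ∩ Ana: 12:45-13:00, 13:15-14:00, 14:20-14:50.
Oliver ∩ Yuki ∩ Ana ∩ Rina: 14:20-14:50.
Oliver ∩ Yuki ∩ Ana ∩ Rina ∩ Omar: 14:20-14:45.
Oliver ∩ Yuki ∩ Ana ∩ Rina ∩ Omar ∩ Leo: ∅.
There is no time when everyone is free.
No common window exists, so the longest block is 0 minutes.

0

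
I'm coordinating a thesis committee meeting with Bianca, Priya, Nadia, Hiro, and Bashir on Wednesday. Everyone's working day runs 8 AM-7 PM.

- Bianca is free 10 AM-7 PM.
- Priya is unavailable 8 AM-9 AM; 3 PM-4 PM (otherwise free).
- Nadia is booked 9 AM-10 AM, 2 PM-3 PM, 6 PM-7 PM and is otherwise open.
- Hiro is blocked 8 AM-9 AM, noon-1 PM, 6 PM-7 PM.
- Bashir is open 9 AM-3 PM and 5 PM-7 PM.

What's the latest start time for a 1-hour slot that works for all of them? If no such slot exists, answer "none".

17:00

Bianca free: 10:00-19:00.
Priya free: 09:00-15:00, 16:00-19:00 (invert busy blocks within the working day).
Nadia free: 08:00-09:00, 10:00-14:00, 15:00-18:00 (invert busy blocks within the working day).
Hiro free: 09:00-12:00, 13:00-18:00 (invert busy blocks within the working day).
Bashir free: 09:00-15:00, 17:00-19:00.
Bianca ∩ Priya: 10:00-15:00, 16:00-19:00.
Bianca ∩ Priya ∩ Nadia: 10:00-14:00, 16:00-18:00.
Bianca ∩ Priya ∩ Nadia ∩ Hiro: 10:00-12:00, 13:00-14:00, 16:00-18:00.
Bianca ∩ Priya ∩ Nadia ∩ Hiro ∩ Bashir: 10:00-12:00, 13:00-14:00, 17:00-18:00.
The last common window of at least 60 minutes is 17:00-18:00; a 60-minute meeting can start as late as 17:00 and still end by 18:00.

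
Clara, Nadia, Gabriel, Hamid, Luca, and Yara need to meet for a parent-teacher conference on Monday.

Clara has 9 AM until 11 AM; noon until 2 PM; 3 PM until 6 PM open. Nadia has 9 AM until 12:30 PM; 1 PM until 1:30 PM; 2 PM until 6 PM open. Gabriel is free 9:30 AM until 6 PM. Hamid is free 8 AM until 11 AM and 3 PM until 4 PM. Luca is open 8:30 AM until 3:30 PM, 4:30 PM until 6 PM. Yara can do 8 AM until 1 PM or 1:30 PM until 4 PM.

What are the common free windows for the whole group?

09:30-11:00, 15:00-15:30

Clara ∩ Nadia: 09:00-11:00, 12:00-12:30, 13:00-13:30, 15:00-18:00.
Clara ∩ Nadia ∩ Gabriel: 09:30-11:00, 12:00-12:30, 13:00-13:30, 15:00-18:00.
Clara ∩ Nadia ∩ Gabriel ∩ Hamid: 09:30-11:00, 15:00-16:00.
Clara ∩ Nadia ∩ Gabriel ∩ Hamid ∩ Luca: 09:30-11:00, 15:00-15:30.
Clara ∩ Nadia ∩ Gabriel ∩ Hamid ∩ Luca ∩ Yara: 09:30-11:00, 15:00-15:30.
Those are the intersection windows.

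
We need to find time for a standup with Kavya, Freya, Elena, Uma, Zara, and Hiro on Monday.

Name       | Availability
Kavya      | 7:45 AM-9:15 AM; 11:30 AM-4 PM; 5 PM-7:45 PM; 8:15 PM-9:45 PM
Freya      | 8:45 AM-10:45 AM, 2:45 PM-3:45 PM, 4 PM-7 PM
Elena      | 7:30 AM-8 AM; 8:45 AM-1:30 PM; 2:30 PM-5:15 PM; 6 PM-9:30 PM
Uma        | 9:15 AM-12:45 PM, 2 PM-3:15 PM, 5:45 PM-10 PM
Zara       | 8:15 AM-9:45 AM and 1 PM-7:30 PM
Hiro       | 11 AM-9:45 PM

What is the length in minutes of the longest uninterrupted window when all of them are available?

60

Kavya ∩ Freya: 08:45-09:15, 14:45-15:45, 17:00-19:00.
Kavya ∩ Freya ∩ Elena: 08:45-09:15, 14:45-15:45, 17:00-17:15, 18:00-19:00.
Kavya ∩ Freya ∩ Elena ∩ Uma: 14:45-15:15, 18:00-19:00.
Kavya ∩ Freya ∩ Elena ∩ Uma ∩ Zara: 14:45-15:15, 18:00-19:00.
Kavya ∩ Freya ∩ Elena ∩ Uma ∩ Zara ∩ Hiro: 14:45-15:15, 18:00-19:00.
The longest is 18:00-19:00 at 60 minutes.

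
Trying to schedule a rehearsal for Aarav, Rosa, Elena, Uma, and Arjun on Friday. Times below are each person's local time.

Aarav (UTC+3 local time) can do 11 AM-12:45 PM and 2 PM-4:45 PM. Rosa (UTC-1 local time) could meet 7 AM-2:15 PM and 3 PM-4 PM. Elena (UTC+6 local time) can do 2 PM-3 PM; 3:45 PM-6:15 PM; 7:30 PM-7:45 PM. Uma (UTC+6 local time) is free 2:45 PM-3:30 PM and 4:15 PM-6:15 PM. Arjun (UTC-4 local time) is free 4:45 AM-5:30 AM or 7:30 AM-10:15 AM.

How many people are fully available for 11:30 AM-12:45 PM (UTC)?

3

Aarav in UTC: 08:00-09:45, 11:00-13:45 (subtract 3h to convert from UTC+3).
Rosa in UTC: 08:00-15:15, 16:00-17:00 (add 1h to convert from UTC-1).
Elena in UTC: 08:00-09:00, 09:45-12:15, 13:30-13:45 (subtract 6h to convert from UTC+6).
Uma in UTC: 08:45-09:30, 10:15-12:15 (subtract 6h to convert from UTC+6).
Arjun in UTC: 08:45-09:30, 11:30-14:15 (add 4h to convert from UTC-4).
Aarav, Rosa, and Arjun can make the full 11:30-12:45 slot — that's 3.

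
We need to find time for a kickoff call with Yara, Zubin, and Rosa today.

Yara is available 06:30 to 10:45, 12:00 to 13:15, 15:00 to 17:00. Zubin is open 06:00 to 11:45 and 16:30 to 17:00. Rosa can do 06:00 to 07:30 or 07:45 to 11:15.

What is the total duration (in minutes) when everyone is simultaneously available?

240

Yara ∩ Zubin: 06:30-10:45, 16:30-17:00.
Yara ∩ Zubin ∩ Rosa: 06:30-07:30, 07:45-10:45.
Summing the common windows: 60 + 180 = 240 minutes.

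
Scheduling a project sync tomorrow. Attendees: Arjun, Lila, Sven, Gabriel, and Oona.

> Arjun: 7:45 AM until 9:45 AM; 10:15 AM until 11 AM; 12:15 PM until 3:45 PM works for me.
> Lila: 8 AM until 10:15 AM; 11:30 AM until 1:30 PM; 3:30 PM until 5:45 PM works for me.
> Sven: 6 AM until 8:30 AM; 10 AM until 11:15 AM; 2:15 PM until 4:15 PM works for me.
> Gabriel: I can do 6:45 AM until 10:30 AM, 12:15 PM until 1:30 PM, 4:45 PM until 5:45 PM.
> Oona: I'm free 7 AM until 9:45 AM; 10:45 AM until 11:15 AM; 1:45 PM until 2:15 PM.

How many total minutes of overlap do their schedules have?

30

Arjun ∩ Lila: 08:00-09:45, 12:15-13:30, 15:30-15:45.
Arjun ∩ Lila ∩ Sven: 08:00-08:30, 15:30-15:45.
Arjun ∩ Lila ∩ Sven ∩ Gabriel: 08:00-08:30.
Arjun ∩ Lila ∩ Sven ∩ Gabriel ∩ Oona: 08:00-08:30.
That's a single block of 30 minutes.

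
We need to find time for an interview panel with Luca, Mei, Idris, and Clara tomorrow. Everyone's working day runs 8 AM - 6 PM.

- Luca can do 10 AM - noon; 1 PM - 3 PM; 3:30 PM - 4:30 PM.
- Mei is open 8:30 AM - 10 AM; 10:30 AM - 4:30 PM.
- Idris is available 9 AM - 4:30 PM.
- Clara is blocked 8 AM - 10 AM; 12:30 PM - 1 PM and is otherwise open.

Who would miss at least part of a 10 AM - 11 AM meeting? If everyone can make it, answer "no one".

Mei

Luca free: 10:00-12:00, 13:00-15:00, 15:30-16:30.
Mei free: 08:30-10:00, 10:30-16:30.
Idris free: 09:00-16:30.
Clara free: 10:00-12:30, 13:00-18:00 (invert busy blocks within the working day).
Luca: free for 10:00-11:00. Mei: not fully free for 10:00-11:00. Idris: free for 10:00-11:00. Clara: free for 10:00-11:00.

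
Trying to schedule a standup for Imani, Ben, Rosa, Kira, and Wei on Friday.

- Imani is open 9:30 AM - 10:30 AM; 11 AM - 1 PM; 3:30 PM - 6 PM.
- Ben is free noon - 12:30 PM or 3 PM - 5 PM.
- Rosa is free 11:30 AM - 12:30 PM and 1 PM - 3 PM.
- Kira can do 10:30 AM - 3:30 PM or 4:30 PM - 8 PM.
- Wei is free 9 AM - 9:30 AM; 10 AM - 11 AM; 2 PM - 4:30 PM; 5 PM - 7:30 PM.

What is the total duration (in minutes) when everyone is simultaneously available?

0

Imani ∩ Ben: 12:00-12:30, 15:30-17:00.
Imani ∩ Ben ∩ Rosa: 12:00-12:30.
Imani ∩ Ben ∩ Rosa ∩ Kira: 12:00-12:30.
Imani ∩ Ben ∩ Rosa ∩ Kira ∩ Wei: ∅.
There is no time when everyone is free.
There is no common window, so the total is 0 minutes.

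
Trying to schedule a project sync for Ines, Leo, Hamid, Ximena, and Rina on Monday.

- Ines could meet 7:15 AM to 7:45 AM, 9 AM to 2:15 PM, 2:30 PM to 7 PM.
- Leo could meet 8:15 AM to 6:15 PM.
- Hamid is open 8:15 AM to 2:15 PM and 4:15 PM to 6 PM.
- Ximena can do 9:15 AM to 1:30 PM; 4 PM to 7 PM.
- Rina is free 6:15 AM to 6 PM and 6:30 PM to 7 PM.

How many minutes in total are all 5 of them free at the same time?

Ines ∩ Leo: 09:00-14:15, 14:30-18:15.
Ines ∩ Leo ∩ Hamid: 09:00-14:15, 16:15-18:00.
Ines ∩ Leo ∩ Hamid ∩ Ximena: 09:15-13:30, 16:15-18:00.
Ines ∩ Leo ∩ Hamid ∩ Ximena ∩ Rina: 09:15-13:30, 16:15-18:00.
Summing the common windows: 255 + 105 = 360 minutes.

360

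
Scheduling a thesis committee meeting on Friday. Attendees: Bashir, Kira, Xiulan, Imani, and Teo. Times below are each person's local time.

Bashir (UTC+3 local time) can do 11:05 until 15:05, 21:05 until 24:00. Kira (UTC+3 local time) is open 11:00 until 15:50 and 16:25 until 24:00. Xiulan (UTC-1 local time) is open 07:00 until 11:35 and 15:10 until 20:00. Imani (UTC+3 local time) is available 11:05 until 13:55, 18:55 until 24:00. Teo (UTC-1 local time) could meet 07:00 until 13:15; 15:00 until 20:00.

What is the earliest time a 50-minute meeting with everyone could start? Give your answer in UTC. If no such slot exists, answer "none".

Bashir in UTC: 08:05-12:05, 18:05-21:00 (subtract 3h to convert from UTC+3).
Kira in UTC: 08:00-12:50, 13:25-21:00 (subtract 3h to convert from UTC+3).
Xiulan in UTC: 08:00-12:35, 16:10-21:00 (add 1h to convert from UTC-1).
Imani in UTC: 08:05-10:55, 15:55-21:00 (subtract 3h to convert from UTC+3).
Teo in UTC: 08:00-14:15, 16:00-21:00 (add 1h to convert from UTC-1).
Bashir ∩ Kira: 08:05-12:05, 18:05-21:00.
Bashir ∩ Kira ∩ Xiulan: 08:05-12:05, 18:05-21:00.
Bashir ∩ Kira ∩ Xiulan ∩ Imani: 08:05-10:55, 18:05-21:00.
Bashir ∩ Kira ∩ Xiulan ∩ Imani ∩ Teo: 08:05-10:55, 18:05-21:00.
Those are the intersection windows.
The first common window of at least 50 minutes is 08:05-10:55, so the earliest start is 08:05.

08:05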